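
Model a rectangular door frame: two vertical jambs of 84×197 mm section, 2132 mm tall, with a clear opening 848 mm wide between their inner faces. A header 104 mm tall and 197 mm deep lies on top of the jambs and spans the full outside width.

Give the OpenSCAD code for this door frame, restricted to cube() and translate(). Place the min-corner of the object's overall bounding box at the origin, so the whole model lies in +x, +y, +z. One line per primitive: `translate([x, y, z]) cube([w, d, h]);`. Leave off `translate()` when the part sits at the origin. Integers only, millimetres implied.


cube([84, 197, 2132]);
translate([932, 0, 0]) cube([84, 197, 2132]);
translate([0, 0, 2132]) cube([1016, 197, 104]);


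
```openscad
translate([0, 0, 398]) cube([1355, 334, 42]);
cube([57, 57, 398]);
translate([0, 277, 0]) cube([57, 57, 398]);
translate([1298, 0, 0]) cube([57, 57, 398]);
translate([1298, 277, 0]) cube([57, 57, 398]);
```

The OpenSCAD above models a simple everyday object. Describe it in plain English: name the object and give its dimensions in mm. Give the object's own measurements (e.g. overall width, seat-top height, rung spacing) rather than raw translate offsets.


A bench: a 1355×334 mm seat slab, 42 mm thick, top at z = 440 mm, on four 57×57 mm square legs flush with the seat corners and standing on z = 0.


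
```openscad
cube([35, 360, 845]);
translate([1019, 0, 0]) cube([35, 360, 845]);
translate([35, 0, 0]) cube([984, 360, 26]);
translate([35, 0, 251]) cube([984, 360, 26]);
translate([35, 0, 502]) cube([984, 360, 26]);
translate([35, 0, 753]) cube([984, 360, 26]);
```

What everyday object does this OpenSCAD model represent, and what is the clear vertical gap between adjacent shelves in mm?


A bookshelf. The clear shelf gap is 225 mm.

Two tall side panels with 4 horizontal boards between them — a bookshelf. The first two shelf undersides are at z = 0 and z = 251; with shelf thickness 26, the clear gap is 251 − 0 − 26 = 225 mm.


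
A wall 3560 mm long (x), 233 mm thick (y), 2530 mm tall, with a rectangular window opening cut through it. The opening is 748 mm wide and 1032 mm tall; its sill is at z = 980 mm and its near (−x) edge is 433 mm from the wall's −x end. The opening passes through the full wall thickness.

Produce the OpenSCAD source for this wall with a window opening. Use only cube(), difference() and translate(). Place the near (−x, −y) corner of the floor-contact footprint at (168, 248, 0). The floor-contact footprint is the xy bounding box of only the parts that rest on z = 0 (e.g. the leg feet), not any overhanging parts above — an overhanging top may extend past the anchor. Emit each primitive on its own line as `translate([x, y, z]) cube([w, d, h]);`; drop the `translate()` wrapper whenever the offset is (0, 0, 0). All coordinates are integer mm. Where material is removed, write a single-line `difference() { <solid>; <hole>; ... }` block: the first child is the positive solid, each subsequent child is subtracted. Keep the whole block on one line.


difference() { translate([168, 248, 0]) cube([3560, 233, 2530]); translate([601, 248, 980]) cube([748, 233, 1032]); }


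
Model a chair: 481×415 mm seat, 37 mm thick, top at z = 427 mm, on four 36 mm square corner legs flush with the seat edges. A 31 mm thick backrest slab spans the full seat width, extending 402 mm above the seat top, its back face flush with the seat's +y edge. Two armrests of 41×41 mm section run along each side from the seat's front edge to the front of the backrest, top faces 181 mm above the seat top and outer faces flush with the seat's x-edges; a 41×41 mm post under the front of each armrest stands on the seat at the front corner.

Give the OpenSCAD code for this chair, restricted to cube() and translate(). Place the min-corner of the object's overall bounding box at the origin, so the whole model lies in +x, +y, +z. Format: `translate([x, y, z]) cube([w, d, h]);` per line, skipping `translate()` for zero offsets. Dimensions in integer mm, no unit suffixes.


translate([0, 0, 390]) cube([481, 415, 37]);
cube([36, 36, 390]);
translate([445, 0, 0]) cube([36, 36, 390]);
translate([0, 379, 0]) cube([36, 36, 390]);
translate([445, 379, 0]) cube([36, 36, 390]);
translate([0, 384, 427]) cube([481, 31, 402]);
translate([0, 0, 567]) cube([41, 384, 41]);
translate([440, 0, 567]) cube([41, 384, 41]);
translate([0, 0, 427]) cube([41, 41, 140]);
translate([440, 0, 427]) cube([41, 41, 140]);


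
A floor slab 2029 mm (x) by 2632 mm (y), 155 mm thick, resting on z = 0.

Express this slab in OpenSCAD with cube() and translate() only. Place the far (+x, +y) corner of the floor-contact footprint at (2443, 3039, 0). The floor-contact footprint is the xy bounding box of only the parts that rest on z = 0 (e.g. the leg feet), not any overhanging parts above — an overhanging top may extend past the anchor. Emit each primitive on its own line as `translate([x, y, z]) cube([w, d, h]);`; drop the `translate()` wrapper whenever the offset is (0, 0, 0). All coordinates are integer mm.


translate([414, 407, 0]) cube([2029, 2632, 155]);


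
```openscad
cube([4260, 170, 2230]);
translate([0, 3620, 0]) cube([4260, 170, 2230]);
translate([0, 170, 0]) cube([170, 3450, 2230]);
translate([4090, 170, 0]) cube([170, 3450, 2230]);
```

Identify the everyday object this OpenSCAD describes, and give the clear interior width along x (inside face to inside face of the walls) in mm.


A house (or room) frame. The interior width is 3920 mm.

Four 2230 mm walls enclosing a rectangle with no floor or roof — a room or house frame. Outside width is 4260 mm and wall thickness is 170 mm, so the interior width is 4260 − 2 × 170 = 3920 mm.


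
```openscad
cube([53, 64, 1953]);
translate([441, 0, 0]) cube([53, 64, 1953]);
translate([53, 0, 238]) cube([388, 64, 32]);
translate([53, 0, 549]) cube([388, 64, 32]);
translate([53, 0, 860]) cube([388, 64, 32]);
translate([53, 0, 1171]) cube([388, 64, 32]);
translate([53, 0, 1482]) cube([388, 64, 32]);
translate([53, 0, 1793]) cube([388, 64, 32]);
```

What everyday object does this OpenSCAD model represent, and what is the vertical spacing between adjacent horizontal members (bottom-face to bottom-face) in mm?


A ladder. The rung spacing is 311 mm.

Two tall 53×64 posts with 6 short bars between them — a ladder. Adjacent rungs sit at z = 238 and z = 549, so the spacing is 549 − 238 = 311 mm.


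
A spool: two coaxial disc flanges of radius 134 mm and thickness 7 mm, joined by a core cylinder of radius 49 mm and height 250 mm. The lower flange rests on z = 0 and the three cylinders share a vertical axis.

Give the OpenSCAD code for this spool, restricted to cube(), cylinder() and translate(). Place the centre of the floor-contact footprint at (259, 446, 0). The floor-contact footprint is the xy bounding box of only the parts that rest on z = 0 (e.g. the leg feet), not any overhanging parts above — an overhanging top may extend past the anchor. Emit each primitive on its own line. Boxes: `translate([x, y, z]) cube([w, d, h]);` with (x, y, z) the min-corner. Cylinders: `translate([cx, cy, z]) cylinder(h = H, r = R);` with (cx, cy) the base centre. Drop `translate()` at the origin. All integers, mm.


translate([259, 446, 0]) cylinder(h = 7, r = 134);
translate([259, 446, 7]) cylinder(h = 250, r = 49);
translate([259, 446, 257]) cylinder(h = 7, r = 134);


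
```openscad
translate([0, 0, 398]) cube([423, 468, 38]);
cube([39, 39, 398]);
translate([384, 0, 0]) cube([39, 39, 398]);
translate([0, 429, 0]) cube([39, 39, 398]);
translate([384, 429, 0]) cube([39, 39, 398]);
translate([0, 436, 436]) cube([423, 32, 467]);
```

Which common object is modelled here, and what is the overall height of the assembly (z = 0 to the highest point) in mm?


A chair. The overall height is 903 mm.

A slab on four corner posts with a tall panel at the back — a chair. The seat slab sits at z = 398 with thickness 38, and the 467 mm backrest starts at the seat top, so the overall height is 398 + 38 + 467 = 903 mm.


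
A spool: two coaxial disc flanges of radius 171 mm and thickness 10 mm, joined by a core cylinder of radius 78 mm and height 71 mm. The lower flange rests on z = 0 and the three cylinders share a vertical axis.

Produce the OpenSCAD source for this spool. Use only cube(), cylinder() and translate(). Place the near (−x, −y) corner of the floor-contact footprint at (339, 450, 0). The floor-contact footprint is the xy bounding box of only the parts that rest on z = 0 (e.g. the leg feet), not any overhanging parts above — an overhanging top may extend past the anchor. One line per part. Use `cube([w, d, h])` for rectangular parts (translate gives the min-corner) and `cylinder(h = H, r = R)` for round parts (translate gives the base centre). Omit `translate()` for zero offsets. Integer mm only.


translate([510, 621, 0]) cylinder(h = 10, r = 171);
translate([510, 621, 10]) cylinder(h = 71, r = 78);
translate([510, 621, 81]) cylinder(h = 10, r = 171);


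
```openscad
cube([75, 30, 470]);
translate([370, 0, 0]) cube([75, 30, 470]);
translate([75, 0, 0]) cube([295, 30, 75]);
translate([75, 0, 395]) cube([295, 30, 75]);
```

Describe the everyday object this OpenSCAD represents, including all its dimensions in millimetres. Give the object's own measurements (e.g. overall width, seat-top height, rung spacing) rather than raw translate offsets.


A rectangular picture frame lying in the x–z plane (depth along y). The opening is 295 mm wide (x) by 320 mm tall (z), surrounded by a border 75 mm wide on all four sides. The frame is 30 mm deep and is made of two full-height vertical stiles with two horizontal rails fitted between them.


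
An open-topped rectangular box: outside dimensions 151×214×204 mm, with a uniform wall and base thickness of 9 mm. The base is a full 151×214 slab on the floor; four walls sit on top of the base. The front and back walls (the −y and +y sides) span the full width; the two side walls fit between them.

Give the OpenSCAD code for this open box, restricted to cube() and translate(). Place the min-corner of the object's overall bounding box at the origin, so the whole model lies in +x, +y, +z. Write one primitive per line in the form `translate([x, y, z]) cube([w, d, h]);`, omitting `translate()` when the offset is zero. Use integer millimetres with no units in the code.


cube([151, 214, 9]);
translate([0, 0, 9]) cube([151, 9, 195]);
translate([0, 205, 9]) cube([151, 9, 195]);
translate([0, 9, 9]) cube([9, 196, 195]);
translate([142, 9, 9]) cube([9, 196, 195]);


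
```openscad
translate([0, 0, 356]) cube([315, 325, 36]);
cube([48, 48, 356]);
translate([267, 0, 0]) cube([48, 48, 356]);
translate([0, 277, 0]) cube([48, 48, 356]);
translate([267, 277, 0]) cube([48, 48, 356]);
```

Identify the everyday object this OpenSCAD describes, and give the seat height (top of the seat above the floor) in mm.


A stool. The seat height is 392 mm.

A 315×325×36 slab at z = 356 on four corner posts — a stool. The seat top is 356 + 36 = 392 mm.


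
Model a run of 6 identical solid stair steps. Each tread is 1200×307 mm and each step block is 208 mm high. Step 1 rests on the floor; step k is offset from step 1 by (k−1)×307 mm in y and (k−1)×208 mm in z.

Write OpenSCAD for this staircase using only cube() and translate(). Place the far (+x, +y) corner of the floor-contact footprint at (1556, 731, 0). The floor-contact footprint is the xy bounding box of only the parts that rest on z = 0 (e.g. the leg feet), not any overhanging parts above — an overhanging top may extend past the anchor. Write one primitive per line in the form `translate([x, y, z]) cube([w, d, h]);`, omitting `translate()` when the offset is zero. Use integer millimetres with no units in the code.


translate([356, 424, 0]) cube([1200, 307, 208]);
translate([356, 731, 208]) cube([1200, 307, 208]);
translate([356, 1038, 416]) cube([1200, 307, 208]);
translate([356, 1345, 624]) cube([1200, 307, 208]);
translate([356, 1652, 832]) cube([1200, 307, 208]);
translate([356, 1959, 1040]) cube([1200, 307, 208]);


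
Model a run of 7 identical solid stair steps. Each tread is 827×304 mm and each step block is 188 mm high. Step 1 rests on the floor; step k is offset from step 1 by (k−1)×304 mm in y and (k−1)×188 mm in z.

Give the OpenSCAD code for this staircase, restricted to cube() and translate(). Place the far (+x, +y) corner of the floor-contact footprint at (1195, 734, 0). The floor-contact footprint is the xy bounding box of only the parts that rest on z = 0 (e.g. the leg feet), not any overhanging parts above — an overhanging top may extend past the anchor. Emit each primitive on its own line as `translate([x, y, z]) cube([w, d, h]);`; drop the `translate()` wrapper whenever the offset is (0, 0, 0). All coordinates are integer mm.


translate([368, 430, 0]) cube([827, 304, 188]);
translate([368, 734, 188]) cube([827, 304, 188]);
translate([368, 1038, 376]) cube([827, 304, 188]);
translate([368, 1342, 564]) cube([827, 304, 188]);
translate([368, 1646, 752]) cube([827, 304, 188]);
translate([368, 1950, 940]) cube([827, 304, 188]);
translate([368, 2254, 1128]) cube([827, 304, 188]);


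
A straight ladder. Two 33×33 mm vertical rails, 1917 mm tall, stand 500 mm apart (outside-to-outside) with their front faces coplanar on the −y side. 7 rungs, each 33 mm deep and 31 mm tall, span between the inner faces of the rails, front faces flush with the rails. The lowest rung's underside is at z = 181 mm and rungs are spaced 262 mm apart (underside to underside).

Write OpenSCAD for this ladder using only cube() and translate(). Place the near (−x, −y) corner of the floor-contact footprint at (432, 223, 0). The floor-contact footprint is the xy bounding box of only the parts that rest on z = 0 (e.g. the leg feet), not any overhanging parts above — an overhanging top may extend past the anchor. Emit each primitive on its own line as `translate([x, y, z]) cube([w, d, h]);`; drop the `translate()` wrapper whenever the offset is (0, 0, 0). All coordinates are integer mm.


translate([432, 223, 0]) cube([33, 33, 1917]);
translate([899, 223, 0]) cube([33, 33, 1917]);
translate([465, 223, 181]) cube([434, 33, 31]);
translate([465, 223, 443]) cube([434, 33, 31]);
translate([465, 223, 705]) cube([434, 33, 31]);
translate([465, 223, 967]) cube([434, 33, 31]);
translate([465, 223, 1229]) cube([434, 33, 31]);
translate([465, 223, 1491]) cube([434, 33, 31]);
translate([465, 223, 1753]) cube([434, 33, 31]);


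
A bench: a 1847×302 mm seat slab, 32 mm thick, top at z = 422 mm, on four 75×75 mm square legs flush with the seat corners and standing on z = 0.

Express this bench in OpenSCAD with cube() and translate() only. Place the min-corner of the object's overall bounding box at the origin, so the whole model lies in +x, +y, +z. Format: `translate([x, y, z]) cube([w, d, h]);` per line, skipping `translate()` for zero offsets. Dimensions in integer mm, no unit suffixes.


translate([0, 0, 390]) cube([1847, 302, 32]);
cube([75, 75, 390]);
translate([0, 227, 0]) cube([75, 75, 390]);
translate([1772, 0, 0]) cube([75, 75, 390]);
translate([1772, 227, 0]) cube([75, 75, 390]);


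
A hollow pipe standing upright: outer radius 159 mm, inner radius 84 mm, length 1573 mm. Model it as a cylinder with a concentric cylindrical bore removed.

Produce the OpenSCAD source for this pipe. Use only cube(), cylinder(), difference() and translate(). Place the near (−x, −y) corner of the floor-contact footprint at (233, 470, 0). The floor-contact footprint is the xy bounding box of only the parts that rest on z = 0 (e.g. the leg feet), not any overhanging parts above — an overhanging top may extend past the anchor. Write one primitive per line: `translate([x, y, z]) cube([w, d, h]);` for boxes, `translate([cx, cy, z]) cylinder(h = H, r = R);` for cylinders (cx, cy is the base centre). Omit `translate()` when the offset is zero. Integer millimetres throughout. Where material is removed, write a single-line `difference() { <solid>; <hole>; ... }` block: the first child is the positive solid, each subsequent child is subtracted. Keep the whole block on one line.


difference() { translate([392, 629, 0]) cylinder(h = 1573, r = 159); translate([392, 629, 0]) cylinder(h = 1573, r = 84); }


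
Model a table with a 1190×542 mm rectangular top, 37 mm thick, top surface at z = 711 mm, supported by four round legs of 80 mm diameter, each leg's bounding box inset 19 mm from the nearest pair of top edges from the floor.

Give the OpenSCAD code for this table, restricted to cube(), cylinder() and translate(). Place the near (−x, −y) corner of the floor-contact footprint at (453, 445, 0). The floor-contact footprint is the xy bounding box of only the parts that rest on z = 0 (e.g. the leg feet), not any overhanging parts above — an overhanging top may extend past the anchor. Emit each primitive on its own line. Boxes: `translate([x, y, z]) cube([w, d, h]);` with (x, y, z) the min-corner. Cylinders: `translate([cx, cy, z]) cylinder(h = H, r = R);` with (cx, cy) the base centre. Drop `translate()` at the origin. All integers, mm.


translate([434, 426, 674]) cube([1190, 542, 37]);
translate([493, 485, 0]) cylinder(h = 674, r = 40);
translate([1565, 485, 0]) cylinder(h = 674, r = 40);
translate([493, 909, 0]) cylinder(h = 674, r = 40);
translate([1565, 909, 0]) cylinder(h = 674, r = 40);


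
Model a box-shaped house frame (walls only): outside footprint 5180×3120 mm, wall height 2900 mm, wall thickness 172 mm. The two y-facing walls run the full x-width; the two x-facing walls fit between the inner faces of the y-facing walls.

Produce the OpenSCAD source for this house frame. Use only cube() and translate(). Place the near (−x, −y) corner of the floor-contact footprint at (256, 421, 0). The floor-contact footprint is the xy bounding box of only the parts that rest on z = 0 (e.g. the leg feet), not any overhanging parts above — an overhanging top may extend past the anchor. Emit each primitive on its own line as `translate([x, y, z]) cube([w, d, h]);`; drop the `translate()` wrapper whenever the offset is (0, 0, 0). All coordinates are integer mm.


translate([256, 421, 0]) cube([5180, 172, 2900]);
translate([256, 3369, 0]) cube([5180, 172, 2900]);
translate([256, 593, 0]) cube([172, 2776, 2900]);
translate([5264, 593, 0]) cube([172, 2776, 2900]);


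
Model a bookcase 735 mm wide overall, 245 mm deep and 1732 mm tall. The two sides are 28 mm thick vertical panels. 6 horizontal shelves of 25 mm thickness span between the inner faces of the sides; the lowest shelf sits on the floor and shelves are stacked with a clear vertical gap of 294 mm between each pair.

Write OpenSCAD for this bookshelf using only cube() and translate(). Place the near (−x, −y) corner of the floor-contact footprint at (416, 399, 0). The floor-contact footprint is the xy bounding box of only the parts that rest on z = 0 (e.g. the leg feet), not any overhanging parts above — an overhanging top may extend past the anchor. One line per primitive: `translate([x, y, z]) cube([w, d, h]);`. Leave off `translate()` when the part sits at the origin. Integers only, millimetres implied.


translate([416, 399, 0]) cube([28, 245, 1732]);
translate([1123, 399, 0]) cube([28, 245, 1732]);
translate([444, 399, 0]) cube([679, 245, 25]);
translate([444, 399, 319]) cube([679, 245, 25]);
translate([444, 399, 638]) cube([679, 245, 25]);
translate([444, 399, 957]) cube([679, 245, 25]);
translate([444, 399, 1276]) cube([679, 245, 25]);
translate([444, 399, 1595]) cube([679, 245, 25]);


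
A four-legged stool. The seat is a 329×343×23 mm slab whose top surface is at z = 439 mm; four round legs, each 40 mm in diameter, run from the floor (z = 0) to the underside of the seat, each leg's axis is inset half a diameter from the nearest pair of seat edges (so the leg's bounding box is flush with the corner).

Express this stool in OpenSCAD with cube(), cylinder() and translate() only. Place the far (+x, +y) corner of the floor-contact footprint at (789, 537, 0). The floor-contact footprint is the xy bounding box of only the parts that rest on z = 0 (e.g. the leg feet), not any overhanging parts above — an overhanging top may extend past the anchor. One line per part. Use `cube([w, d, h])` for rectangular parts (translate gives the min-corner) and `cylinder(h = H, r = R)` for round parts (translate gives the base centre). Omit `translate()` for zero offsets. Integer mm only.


// leg_h = 439 - 23 = 416
translate([460, 194, 416]) cube([329, 343, 23]);
translate([480, 214, 0]) cylinder(h = 416, r = 20);
translate([769, 214, 0]) cylinder(h = 416, r = 20);
translate([480, 517, 0]) cylinder(h = 416, r = 20);
translate([769, 517, 0]) cylinder(h = 416, r = 20);


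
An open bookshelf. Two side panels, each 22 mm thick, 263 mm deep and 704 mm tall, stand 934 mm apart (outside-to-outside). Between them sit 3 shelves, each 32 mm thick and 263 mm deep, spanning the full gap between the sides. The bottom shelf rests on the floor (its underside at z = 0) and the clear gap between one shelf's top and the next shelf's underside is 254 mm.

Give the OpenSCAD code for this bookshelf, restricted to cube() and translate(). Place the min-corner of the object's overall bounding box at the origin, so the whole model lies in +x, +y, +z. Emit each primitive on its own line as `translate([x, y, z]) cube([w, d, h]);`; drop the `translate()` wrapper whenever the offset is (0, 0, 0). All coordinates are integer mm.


cube([22, 263, 704]);
translate([912, 0, 0]) cube([22, 263, 704]);
translate([22, 0, 0]) cube([890, 263, 32]);
translate([22, 0, 286]) cube([890, 263, 32]);
translate([22, 0, 572]) cube([890, 263, 32]);


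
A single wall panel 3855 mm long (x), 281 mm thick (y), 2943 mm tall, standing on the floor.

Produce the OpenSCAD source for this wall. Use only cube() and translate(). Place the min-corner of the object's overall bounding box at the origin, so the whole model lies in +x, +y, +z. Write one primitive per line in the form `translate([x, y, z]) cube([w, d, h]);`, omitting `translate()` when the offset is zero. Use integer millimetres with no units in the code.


cube([3855, 281, 2943]);


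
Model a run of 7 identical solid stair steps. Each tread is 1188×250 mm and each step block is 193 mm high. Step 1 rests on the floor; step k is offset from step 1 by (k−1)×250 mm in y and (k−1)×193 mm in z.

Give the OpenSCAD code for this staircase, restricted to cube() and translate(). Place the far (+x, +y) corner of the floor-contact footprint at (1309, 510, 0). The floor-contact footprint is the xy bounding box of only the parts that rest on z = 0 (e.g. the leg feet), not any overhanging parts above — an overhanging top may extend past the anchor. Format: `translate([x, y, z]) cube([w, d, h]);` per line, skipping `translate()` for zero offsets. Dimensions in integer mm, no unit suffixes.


translate([121, 260, 0]) cube([1188, 250, 193]);
translate([121, 510, 193]) cube([1188, 250, 193]);
translate([121, 760, 386]) cube([1188, 250, 193]);
translate([121, 1010, 579]) cube([1188, 250, 193]);
translate([121, 1260, 772]) cube([1188, 250, 193]);
translate([121, 1510, 965]) cube([1188, 250, 193]);
translate([121, 1760, 1158]) cube([1188, 250, 193]);


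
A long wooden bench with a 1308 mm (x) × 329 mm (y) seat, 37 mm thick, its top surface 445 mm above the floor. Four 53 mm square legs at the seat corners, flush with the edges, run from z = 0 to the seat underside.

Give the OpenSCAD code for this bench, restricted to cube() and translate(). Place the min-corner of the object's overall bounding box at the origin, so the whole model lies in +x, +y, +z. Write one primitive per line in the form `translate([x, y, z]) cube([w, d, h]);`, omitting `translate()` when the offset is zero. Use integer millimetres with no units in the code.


// leg_h = 445 − 37 = 408
translate([0, 0, 408]) cube([1308, 329, 37]);
cube([53, 53, 408]);
translate([0, 276, 0]) cube([53, 53, 408]);
translate([1255, 0, 0]) cube([53, 53, 408]);
translate([1255, 276, 0]) cube([53, 53, 408]);


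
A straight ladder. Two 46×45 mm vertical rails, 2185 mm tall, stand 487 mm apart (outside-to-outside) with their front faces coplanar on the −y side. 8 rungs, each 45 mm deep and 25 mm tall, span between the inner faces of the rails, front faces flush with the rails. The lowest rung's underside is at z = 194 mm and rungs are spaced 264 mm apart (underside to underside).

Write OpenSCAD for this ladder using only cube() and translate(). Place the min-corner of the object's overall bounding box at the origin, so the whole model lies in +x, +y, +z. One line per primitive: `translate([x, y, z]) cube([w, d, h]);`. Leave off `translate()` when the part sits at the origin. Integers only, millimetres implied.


cube([46, 45, 2185]);
translate([441, 0, 0]) cube([46, 45, 2185]);
translate([46, 0, 194]) cube([395, 45, 25]);
translate([46, 0, 458]) cube([395, 45, 25]);
translate([46, 0, 722]) cube([395, 45, 25]);
translate([46, 0, 986]) cube([395, 45, 25]);
translate([46, 0, 1250]) cube([395, 45, 25]);
translate([46, 0, 1514]) cube([395, 45, 25]);
translate([46, 0, 1778]) cube([395, 45, 25]);
translate([46, 0, 2042]) cube([395, 45, 25]);


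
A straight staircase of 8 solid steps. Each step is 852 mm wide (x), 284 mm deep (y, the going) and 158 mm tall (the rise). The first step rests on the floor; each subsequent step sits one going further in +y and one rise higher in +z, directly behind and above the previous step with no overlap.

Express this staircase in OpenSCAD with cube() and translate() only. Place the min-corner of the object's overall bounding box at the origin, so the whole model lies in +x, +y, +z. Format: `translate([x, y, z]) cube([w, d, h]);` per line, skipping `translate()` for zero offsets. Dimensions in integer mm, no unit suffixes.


cube([852, 284, 158]);
translate([0, 284, 158]) cube([852, 284, 158]);
translate([0, 568, 316]) cube([852, 284, 158]);
translate([0, 852, 474]) cube([852, 284, 158]);
translate([0, 1136, 632]) cube([852, 284, 158]);
translate([0, 1420, 790]) cube([852, 284, 158]);
translate([0, 1704, 948]) cube([852, 284, 158]);
translate([0, 1988, 1106]) cube([852, 284, 158]);


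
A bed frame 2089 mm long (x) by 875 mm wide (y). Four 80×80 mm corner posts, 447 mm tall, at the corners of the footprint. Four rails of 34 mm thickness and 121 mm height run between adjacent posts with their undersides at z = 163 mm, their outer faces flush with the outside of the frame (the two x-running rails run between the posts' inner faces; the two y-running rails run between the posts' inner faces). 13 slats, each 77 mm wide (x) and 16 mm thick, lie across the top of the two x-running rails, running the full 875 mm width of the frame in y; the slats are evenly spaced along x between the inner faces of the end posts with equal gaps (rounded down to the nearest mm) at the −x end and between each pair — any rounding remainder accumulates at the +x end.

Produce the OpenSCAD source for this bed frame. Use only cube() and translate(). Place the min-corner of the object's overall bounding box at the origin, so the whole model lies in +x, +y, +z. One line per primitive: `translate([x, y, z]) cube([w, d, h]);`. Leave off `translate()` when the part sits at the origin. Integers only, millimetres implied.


// slat z = rail_z + rail_h = 163 + 121 = 284
// slat gap = ⌊(1929 − 13·77) / 14⌋ = 66
cube([80, 80, 447]);
translate([0, 795, 0]) cube([80, 80, 447]);
translate([2009, 0, 0]) cube([80, 80, 447]);
translate([2009, 795, 0]) cube([80, 80, 447]);
translate([80, 0, 163]) cube([1929, 34, 121]);
translate([80, 841, 163]) cube([1929, 34, 121]);
translate([0, 80, 163]) cube([34, 715, 121]);
translate([2055, 80, 163]) cube([34, 715, 121]);
translate([146, 0, 284]) cube([77, 875, 16]);
translate([289, 0, 284]) cube([77, 875, 16]);
translate([432, 0, 284]) cube([77, 875, 16]);
translate([575, 0, 284]) cube([77, 875, 16]);
translate([718, 0, 284]) cube([77, 875, 16]);
translate([861, 0, 284]) cube([77, 875, 16]);
translate([1004, 0, 284]) cube([77, 875, 16]);
translate([1147, 0, 284]) cube([77, 875, 16]);
translate([1290, 0, 284]) cube([77, 875, 16]);
translate([1433, 0, 284]) cube([77, 875, 16]);
translate([1576, 0, 284]) cube([77, 875, 16]);
translate([1719, 0, 284]) cube([77, 875, 16]);
translate([1862, 0, 284]) cube([77, 875, 16]);


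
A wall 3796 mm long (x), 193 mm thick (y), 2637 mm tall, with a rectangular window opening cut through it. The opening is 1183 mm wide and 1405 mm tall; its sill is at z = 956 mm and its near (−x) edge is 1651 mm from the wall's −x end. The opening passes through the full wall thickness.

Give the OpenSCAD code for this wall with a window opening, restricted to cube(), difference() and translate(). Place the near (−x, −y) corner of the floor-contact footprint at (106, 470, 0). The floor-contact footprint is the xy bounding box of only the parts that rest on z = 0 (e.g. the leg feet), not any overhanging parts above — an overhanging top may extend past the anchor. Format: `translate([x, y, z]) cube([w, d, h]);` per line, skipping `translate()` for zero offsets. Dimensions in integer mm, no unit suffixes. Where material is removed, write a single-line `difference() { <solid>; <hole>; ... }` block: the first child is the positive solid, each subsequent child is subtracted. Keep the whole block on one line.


difference() { translate([106, 470, 0]) cube([3796, 193, 2637]); translate([1757, 470, 956]) cube([1183, 193, 1405]); }


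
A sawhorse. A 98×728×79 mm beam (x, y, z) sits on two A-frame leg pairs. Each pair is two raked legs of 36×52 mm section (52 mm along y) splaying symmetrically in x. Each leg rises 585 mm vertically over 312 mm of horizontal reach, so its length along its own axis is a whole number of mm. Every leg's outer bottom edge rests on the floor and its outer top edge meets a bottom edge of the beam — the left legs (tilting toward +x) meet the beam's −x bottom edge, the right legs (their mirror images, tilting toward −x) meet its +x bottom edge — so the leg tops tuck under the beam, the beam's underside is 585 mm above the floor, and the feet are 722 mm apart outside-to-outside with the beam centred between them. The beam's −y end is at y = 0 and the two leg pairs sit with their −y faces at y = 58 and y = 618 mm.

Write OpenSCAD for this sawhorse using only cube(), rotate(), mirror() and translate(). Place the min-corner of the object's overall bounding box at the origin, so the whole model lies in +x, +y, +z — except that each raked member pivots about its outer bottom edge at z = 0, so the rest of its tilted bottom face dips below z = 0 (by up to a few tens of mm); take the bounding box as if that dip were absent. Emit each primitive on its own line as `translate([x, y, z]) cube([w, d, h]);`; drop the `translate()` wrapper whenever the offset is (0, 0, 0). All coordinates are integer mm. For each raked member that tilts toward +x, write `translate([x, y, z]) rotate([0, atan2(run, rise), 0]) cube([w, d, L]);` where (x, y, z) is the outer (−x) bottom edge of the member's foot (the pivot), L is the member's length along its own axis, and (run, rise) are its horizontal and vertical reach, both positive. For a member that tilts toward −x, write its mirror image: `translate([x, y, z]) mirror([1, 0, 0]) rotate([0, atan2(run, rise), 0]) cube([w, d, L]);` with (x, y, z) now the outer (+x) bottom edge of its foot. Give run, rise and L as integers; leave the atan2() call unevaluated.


translate([312, 0, 585]) cube([98, 728, 79]);
translate([0, 58, 0]) rotate([0, atan2(312, 585), 0]) cube([36, 52, 663]);
translate([722, 58, 0]) mirror([1, 0, 0]) rotate([0, atan2(312, 585), 0]) cube([36, 52, 663]);
translate([0, 618, 0]) rotate([0, atan2(312, 585), 0]) cube([36, 52, 663]);
translate([722, 618, 0]) mirror([1, 0, 0]) rotate([0, atan2(312, 585), 0]) cube([36, 52, 663]);


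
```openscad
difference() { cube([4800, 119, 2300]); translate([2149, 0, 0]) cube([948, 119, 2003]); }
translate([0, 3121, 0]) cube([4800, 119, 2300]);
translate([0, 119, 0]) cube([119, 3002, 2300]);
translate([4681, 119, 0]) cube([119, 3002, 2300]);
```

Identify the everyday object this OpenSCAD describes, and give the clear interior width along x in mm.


A single room. The interior width is 4562 mm.

Four walls enclosing a rectangle with a door in the front wall — a room. Outside width 4800 minus two 119 mm walls gives 4562 mm.


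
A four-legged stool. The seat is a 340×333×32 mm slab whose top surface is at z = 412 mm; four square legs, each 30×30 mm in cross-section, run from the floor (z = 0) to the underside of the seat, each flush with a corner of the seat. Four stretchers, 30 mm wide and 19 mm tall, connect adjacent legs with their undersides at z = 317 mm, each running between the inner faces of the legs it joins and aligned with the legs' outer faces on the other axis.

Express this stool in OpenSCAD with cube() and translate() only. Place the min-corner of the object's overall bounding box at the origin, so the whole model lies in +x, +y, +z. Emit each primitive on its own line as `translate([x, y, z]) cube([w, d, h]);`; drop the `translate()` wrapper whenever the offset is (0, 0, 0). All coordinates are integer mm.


// leg_h = 412 - 32 = 380
// stretcher span = 340 - 2*30 = 280
translate([0, 0, 380]) cube([340, 333, 32]);
cube([30, 30, 380]);
translate([310, 0, 0]) cube([30, 30, 380]);
translate([0, 303, 0]) cube([30, 30, 380]);
translate([310, 303, 0]) cube([30, 30, 380]);
translate([30, 0, 317]) cube([280, 30, 19]);
translate([30, 303, 317]) cube([280, 30, 19]);
translate([0, 30, 317]) cube([30, 273, 19]);
translate([310, 30, 317]) cube([30, 273, 19]);


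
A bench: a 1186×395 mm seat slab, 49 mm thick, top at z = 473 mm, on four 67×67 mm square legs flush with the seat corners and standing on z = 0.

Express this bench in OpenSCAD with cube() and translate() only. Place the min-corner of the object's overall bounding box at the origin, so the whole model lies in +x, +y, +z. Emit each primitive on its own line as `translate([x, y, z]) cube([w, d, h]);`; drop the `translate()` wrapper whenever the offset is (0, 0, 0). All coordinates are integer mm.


translate([0, 0, 424]) cube([1186, 395, 49]);
cube([67, 67, 424]);
translate([0, 328, 0]) cube([67, 67, 424]);
translate([1119, 0, 0]) cube([67, 67, 424]);
translate([1119, 328, 0]) cube([67, 67, 424]);


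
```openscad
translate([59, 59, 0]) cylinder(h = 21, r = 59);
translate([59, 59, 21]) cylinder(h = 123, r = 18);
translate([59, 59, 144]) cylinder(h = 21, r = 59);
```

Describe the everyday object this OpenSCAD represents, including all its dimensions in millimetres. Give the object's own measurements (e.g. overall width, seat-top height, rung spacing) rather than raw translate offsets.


A spool: two coaxial disc flanges of radius 59 mm and thickness 21 mm, joined by a core cylinder of radius 18 mm and height 123 mm. The lower flange rests on z = 0 and the three cylinders share a vertical axis.


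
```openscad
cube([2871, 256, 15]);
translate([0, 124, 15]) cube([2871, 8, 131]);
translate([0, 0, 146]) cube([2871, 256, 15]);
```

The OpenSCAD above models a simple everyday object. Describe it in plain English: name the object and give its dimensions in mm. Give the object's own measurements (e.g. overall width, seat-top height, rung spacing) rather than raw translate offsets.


An I-beam lying along x, 2871 mm long. Overall section height 161 mm. Two flanges 256 mm wide (y) and 15 mm thick, one on the floor and one at the top; a web 8 mm thick runs between them, centred on the flange width.


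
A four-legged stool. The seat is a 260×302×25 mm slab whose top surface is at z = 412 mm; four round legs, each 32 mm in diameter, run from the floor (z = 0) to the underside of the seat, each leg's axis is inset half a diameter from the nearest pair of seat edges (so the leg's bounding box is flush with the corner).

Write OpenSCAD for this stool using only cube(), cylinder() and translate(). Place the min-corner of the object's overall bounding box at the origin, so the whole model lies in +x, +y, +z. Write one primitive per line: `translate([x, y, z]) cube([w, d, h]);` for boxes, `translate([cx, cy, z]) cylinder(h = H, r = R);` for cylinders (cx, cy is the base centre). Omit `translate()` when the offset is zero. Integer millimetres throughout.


translate([0, 0, 387]) cube([260, 302, 25]);
translate([16, 16, 0]) cylinder(h = 387, r = 16);
translate([244, 16, 0]) cylinder(h = 387, r = 16);
translate([16, 286, 0]) cylinder(h = 387, r = 16);
translate([244, 286, 0]) cylinder(h = 387, r = 16);


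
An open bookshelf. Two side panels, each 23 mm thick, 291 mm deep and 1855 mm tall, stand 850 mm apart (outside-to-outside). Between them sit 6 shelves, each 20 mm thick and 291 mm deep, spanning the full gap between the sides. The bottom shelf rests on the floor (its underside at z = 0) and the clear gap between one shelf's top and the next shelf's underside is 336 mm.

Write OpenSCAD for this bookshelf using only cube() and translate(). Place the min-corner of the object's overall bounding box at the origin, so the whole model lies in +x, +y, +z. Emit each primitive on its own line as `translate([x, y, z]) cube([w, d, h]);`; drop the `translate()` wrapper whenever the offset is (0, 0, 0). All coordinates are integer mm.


cube([23, 291, 1855]);
translate([827, 0, 0]) cube([23, 291, 1855]);
translate([23, 0, 0]) cube([804, 291, 20]);
translate([23, 0, 356]) cube([804, 291, 20]);
translate([23, 0, 712]) cube([804, 291, 20]);
translate([23, 0, 1068]) cube([804, 291, 20]);
translate([23, 0, 1424]) cube([804, 291, 20]);
translate([23, 0, 1780]) cube([804, 291, 20]);


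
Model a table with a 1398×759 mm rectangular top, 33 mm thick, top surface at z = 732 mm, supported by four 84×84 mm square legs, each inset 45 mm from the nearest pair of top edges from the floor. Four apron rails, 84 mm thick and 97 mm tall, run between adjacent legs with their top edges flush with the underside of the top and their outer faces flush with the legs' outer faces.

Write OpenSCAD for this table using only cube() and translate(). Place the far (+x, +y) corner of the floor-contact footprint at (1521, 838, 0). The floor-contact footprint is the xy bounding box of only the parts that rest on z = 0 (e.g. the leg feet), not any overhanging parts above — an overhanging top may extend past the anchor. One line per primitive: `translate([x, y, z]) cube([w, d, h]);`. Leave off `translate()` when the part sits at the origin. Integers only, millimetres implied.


// leg_h = 732 - 33 = 699
// apron z = 699 - 97 = 602
translate([168, 124, 699]) cube([1398, 759, 33]);
translate([213, 169, 0]) cube([84, 84, 699]);
translate([1437, 169, 0]) cube([84, 84, 699]);
translate([213, 754, 0]) cube([84, 84, 699]);
translate([1437, 754, 0]) cube([84, 84, 699]);
translate([297, 169, 602]) cube([1140, 84, 97]);
translate([297, 754, 602]) cube([1140, 84, 97]);
translate([213, 253, 602]) cube([84, 501, 97]);
translate([1437, 253, 602]) cube([84, 501, 97]);


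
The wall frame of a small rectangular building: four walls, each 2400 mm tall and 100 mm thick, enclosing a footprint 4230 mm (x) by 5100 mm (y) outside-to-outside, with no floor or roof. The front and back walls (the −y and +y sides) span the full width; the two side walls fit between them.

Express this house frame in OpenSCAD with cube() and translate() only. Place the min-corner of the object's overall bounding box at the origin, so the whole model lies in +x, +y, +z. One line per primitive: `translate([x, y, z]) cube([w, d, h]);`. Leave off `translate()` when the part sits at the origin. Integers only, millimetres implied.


cube([4230, 100, 2400]);
translate([0, 5000, 0]) cube([4230, 100, 2400]);
translate([0, 100, 0]) cube([100, 4900, 2400]);
translate([4130, 100, 0]) cube([100, 4900, 2400]);


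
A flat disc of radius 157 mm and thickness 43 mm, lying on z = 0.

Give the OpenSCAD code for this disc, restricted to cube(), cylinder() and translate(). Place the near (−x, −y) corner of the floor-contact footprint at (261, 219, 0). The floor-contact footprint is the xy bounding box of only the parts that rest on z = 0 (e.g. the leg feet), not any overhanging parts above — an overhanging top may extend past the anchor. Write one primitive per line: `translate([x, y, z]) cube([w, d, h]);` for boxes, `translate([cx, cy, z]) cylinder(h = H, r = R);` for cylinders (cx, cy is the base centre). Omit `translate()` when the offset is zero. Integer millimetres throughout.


translate([418, 376, 0]) cylinder(h = 43, r = 157);
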